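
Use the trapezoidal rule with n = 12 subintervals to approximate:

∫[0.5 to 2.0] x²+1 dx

f(x) = x²+1
a = 0.5, b = 2.0, n = 12
h = (b - a)/n = 0.125000

Trapezoidal rule: (h/2)[f(x₀) + 2f(x₁) + 2f(x₂) + ... + f(xₙ)]

x_0 = 0.5000, f(x_0) = 1.250000, coefficient = 1
x_1 = 0.6250, f(x_1) = 1.390625, coefficient = 2
x_2 = 0.7500, f(x_2) = 1.562500, coefficient = 2
x_3 = 0.8750, f(x_3) = 1.765625, coefficient = 2
x_4 = 1.0000, f(x_4) = 2.000000, coefficient = 2
x_5 = 1.1250, f(x_5) = 2.265625, coefficient = 2
x_6 = 1.2500, f(x_6) = 2.562500, coefficient = 2
x_7 = 1.3750, f(x_7) = 2.890625, coefficient = 2
x_8 = 1.5000, f(x_8) = 3.250000, coefficient = 2
x_9 = 1.6250, f(x_9) = 3.640625, coefficient = 2
x_10 = 1.7500, f(x_10) = 4.062500, coefficient = 2
x_11 = 1.8750, f(x_11) = 4.515625, coefficient = 2
x_12 = 2.0000, f(x_12) = 5.000000, coefficient = 1

I ≈ (0.125000/2) × 66.062500 = 4.128906
Exact value: 4.125000
Error: 0.003906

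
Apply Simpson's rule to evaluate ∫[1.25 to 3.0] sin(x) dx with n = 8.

f(x) = sin(x)
a = 1.25, b = 3.0, n = 8
h = (b - a)/n = 0.218750

Simpson's rule: (h/3)[f(x₀) + 4f(x₁) + 2f(x₂) + ... + f(xₙ)]

x_0 = 1.2500, f(x_0) = 0.948985, coefficient = 1
x_1 = 1.4688, f(x_1) = 0.994798, coefficient = 4
x_2 = 1.6875, f(x_2) = 0.993198, coefficient = 2
x_3 = 1.9062, f(x_3) = 0.944261, coefficient = 4
x_4 = 2.1250, f(x_4) = 0.850320, coefficient = 2
x_5 = 2.3438, f(x_5) = 0.715851, coefficient = 4
x_6 = 2.5625, f(x_6) = 0.547265, coefficient = 2
x_7 = 2.7812, f(x_7) = 0.352595, coefficient = 4
x_8 = 3.0000, f(x_8) = 0.141120, coefficient = 1

I ≈ (0.218750/3) × 17.901690 = 1.305332
Exact value: 1.305315
Error: 0.000017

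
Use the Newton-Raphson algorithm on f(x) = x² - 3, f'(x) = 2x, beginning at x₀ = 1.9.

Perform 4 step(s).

f(x) = x² - 3
f'(x) = 2x
x₀ = 1.9

Newton-Raphson formula: x_{n+1} = x_n - f(x_n)/f'(x_n)

Iteration 1:
  f(1.900000) = 0.610000
  f'(1.900000) = 3.800000
  x_1 = 1.900000 - 0.610000/3.800000 = 1.739474
Iteration 2:
  f(1.739474) = 0.025769
  f'(1.739474) = 3.478947
  x_2 = 1.739474 - 0.025769/3.478947 = 1.732067
Iteration 3:
  f(1.732067) = 0.000055
  f'(1.732067) = 3.464133
  x_3 = 1.732067 - 0.000055/3.464133 = 1.732051
Iteration 4:
  f(1.732051) = 0.000000
  f'(1.732051) = 3.464102
  x_4 = 1.732051 - 0.000000/3.464102 = 1.732051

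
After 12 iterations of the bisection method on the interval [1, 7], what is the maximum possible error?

Bisection error bound: |error| ≤ (b-a)/2^n
|error| ≤ (7 - 1)/2^12 = 6/2^12
|error| ≤ 0.0014648438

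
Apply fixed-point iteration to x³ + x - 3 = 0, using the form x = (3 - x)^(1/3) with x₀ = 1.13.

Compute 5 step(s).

Equation: x³ + x - 3 = 0
Fixed-point form: x = (3 - x)^(1/3)
x₀ = 1.13

x_1 = g(1.130000) = 1.232009
x_2 = g(1.232009) = 1.209187
x_3 = g(1.209187) = 1.214367
x_4 = g(1.214367) = 1.213195
x_5 = g(1.213195) = 1.213461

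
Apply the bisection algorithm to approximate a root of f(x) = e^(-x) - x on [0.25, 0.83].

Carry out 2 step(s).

f(x) = e^(-x) - x
Initial interval: [0.25, 0.83]

Iteration 1:
  c_1 = (0.250000 + 0.830000)/2 = 0.540000
  f(c_1) = f(0.540000) = 0.042748
  f(a) × f(c) ≥ 0, new interval: [0.540000, 0.830000]
Iteration 2:
  c_2 = (0.540000 + 0.830000)/2 = 0.685000
  f(c_2) = f(0.685000) = -0.180910
  f(a) × f(c) < 0, new interval: [0.540000, 0.685000]

After 2 iteration(s), the approximation is c_2 = 0.685000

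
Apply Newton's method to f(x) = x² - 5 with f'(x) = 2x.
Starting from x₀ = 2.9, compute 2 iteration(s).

f(x) = x² - 5
f'(x) = 2x
x₀ = 2.9

Newton-Raphson formula: x_{n+1} = x_n - f(x_n)/f'(x_n)

Iteration 1:
  f(2.900000) = 3.410000
  f'(2.900000) = 5.800000
  x_1 = 2.900000 - 3.410000/5.800000 = 2.312069
Iteration 2:
  f(2.312069) = 0.345663
  f'(2.312069) = 4.624138
  x_2 = 2.312069 - 0.345663/4.624138 = 2.237317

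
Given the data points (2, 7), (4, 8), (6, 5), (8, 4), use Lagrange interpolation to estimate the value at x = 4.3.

Lagrange interpolation formula:
P(x) = Σ yᵢ × Lᵢ(x)
where Lᵢ(x) = Π_{j≠i} (x - xⱼ)/(xᵢ - xⱼ)

L_0(4.3) = (4.3 - 4)/(2 - 4) × (4.3 - 6)/(2 - 6) × (4.3 - 8)/(2 - 8) = -0.039312
L_1(4.3) = (4.3 - 2)/(4 - 2) × (4.3 - 6)/(4 - 6) × (4.3 - 8)/(4 - 8) = 0.904188
L_2(4.3) = (4.3 - 2)/(6 - 2) × (4.3 - 4)/(6 - 4) × (4.3 - 8)/(6 - 8) = 0.159562
L_3(4.3) = (4.3 - 2)/(8 - 2) × (4.3 - 4)/(8 - 4) × (4.3 - 6)/(8 - 6) = -0.024437

P(4.3) = 7×L_0(4.3) + 8×L_1(4.3) + 5×L_2(4.3) + 4×L_3(4.3)
P(4.3) = 7.658375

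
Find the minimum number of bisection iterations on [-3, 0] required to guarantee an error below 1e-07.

We need (b-a)/2^n ≤ 1e-07
(0 - (-3))/2^n ≤ 1e-07
3/2^n ≤ 1e-07
2^n ≥ 30000000
n ≥ log₂(30000000) = 24.84
n ≥ 25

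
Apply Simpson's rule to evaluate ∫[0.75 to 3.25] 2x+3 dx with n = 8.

f(x) = 2x+3
a = 0.75, b = 3.25, n = 8
h = (b - a)/n = 0.312500

Simpson's rule: (h/3)[f(x₀) + 4f(x₁) + 2f(x₂) + ... + f(xₙ)]

x_0 = 0.7500, f(x_0) = 4.500000, coefficient = 1
x_1 = 1.0625, f(x_1) = 5.125000, coefficient = 4
x_2 = 1.3750, f(x_2) = 5.750000, coefficient = 2
x_3 = 1.6875, f(x_3) = 6.375000, coefficient = 4
x_4 = 2.0000, f(x_4) = 7.000000, coefficient = 2
x_5 = 2.3125, f(x_5) = 7.625000, coefficient = 4
x_6 = 2.6250, f(x_6) = 8.250000, coefficient = 2
x_7 = 2.9375, f(x_7) = 8.875000, coefficient = 4
x_8 = 3.2500, f(x_8) = 9.500000, coefficient = 1

I ≈ (0.312500/3) × 168.000000 = 17.500000
Exact value: 17.500000
Error: 0.000000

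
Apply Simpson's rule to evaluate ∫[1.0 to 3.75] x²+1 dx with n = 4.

f(x) = x²+1
a = 1.0, b = 3.75, n = 4
h = (b - a)/n = 0.687500

Simpson's rule: (h/3)[f(x₀) + 4f(x₁) + 2f(x₂) + ... + f(xₙ)]

x_0 = 1.0000, f(x_0) = 2.000000, coefficient = 1
x_1 = 1.6875, f(x_1) = 3.847656, coefficient = 4
x_2 = 2.3750, f(x_2) = 6.640625, coefficient = 2
x_3 = 3.0625, f(x_3) = 10.378906, coefficient = 4
x_4 = 3.7500, f(x_4) = 15.062500, coefficient = 1

I ≈ (0.687500/3) × 87.250000 = 19.994792
Exact value: 19.994792
Error: 0.000000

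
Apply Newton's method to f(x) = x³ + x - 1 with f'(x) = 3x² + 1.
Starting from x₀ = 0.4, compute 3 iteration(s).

f(x) = x³ + x - 1
f'(x) = 3x² + 1
x₀ = 0.4

Newton-Raphson formula: x_{n+1} = x_n - f(x_n)/f'(x_n)

Iteration 1:
  f(0.400000) = -0.536000
  f'(0.400000) = 1.480000
  x_1 = 0.400000 - (-0.536000)/1.480000 = 0.762162
Iteration 2:
  f(0.762162) = 0.204895
  f'(0.762162) = 2.742673
  x_2 = 0.762162 - 0.204895/2.742673 = 0.687456
Iteration 3:
  f(0.687456) = 0.012344
  f'(0.687456) = 2.417786
  x_3 = 0.687456 - 0.012344/2.417786 = 0.682350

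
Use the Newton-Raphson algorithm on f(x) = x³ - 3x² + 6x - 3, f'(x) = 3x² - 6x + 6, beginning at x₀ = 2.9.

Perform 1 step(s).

f(x) = x³ - 3x² + 6x - 3
f'(x) = 3x² - 6x + 6
x₀ = 2.9

Newton-Raphson formula: x_{n+1} = x_n - f(x_n)/f'(x_n)

Iteration 1:
  f(2.900000) = 13.559000
  f'(2.900000) = 13.830000
  x_1 = 2.900000 - 13.559000/13.830000 = 1.919595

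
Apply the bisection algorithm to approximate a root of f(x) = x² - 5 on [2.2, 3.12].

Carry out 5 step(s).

f(x) = x² - 5
Initial interval: [2.2, 3.12]

Iteration 1:
  c_1 = (2.200000 + 3.120000)/2 = 2.660000
  f(c_1) = f(2.660000) = 2.075600
  f(a) × f(c) < 0, new interval: [2.200000, 2.660000]
Iteration 2:
  c_2 = (2.200000 + 2.660000)/2 = 2.430000
  f(c_2) = f(2.430000) = 0.904900
  f(a) × f(c) < 0, new interval: [2.200000, 2.430000]
Iteration 3:
  c_3 = (2.200000 + 2.430000)/2 = 2.315000
  f(c_3) = f(2.315000) = 0.359225
  f(a) × f(c) < 0, new interval: [2.200000, 2.315000]
Iteration 4:
  c_4 = (2.200000 + 2.315000)/2 = 2.257500
  f(c_4) = f(2.257500) = 0.096306
  f(a) × f(c) < 0, new interval: [2.200000, 2.257500]
Iteration 5:
  c_5 = (2.200000 + 2.257500)/2 = 2.228750
  f(c_5) = f(2.228750) = -0.032673
  f(a) × f(c) ≥ 0, new interval: [2.228750, 2.257500]

After 5 iteration(s), the approximation is c_5 = 2.228750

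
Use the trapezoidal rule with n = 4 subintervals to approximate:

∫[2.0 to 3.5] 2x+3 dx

f(x) = 2x+3
a = 2.0, b = 3.5, n = 4
h = (b - a)/n = 0.375000

Trapezoidal rule: (h/2)[f(x₀) + 2f(x₁) + 2f(x₂) + ... + f(xₙ)]

x_0 = 2.0000, f(x_0) = 7.000000, coefficient = 1
x_1 = 2.3750, f(x_1) = 7.750000, coefficient = 2
x_2 = 2.7500, f(x_2) = 8.500000, coefficient = 2
x_3 = 3.1250, f(x_3) = 9.250000, coefficient = 2
x_4 = 3.5000, f(x_4) = 10.000000, coefficient = 1

I ≈ (0.375000/2) × 68.000000 = 12.750000
Exact value: 12.750000
Error: 0.000000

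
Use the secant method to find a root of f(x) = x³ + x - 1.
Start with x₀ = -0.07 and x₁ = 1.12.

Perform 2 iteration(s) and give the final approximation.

f(x) = x³ + x - 1
x₀ = -0.07, x₁ = 1.12

Secant formula: x_{n+1} = x_n - f(x_n)(x_n - x_{n-1})/(f(x_n) - f(x_{n-1}))

Iteration 1:
  f(-0.070000) = -1.070343
  f(1.120000) = 1.524928
  x_2 = 1.120000 - 1.524928×(1.120000 - (-0.070000))/(1.524928 - (-1.070343))
       = 0.420780
Iteration 2:
  f(1.120000) = 1.524928
  f(0.420780) = -0.504718
  x_3 = 0.420780 - (-0.504718)×(0.420780 - 1.120000)/(-0.504718 - 1.524928)
       = 0.594657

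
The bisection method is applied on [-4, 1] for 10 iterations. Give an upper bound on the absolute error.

Bisection error bound: |error| ≤ (b-a)/2^n
|error| ≤ (1 - (-4))/2^10 = 5/2^10
|error| ≤ 0.0048828125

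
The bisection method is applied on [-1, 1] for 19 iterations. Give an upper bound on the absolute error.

Bisection error bound: |error| ≤ (b-a)/2^n
|error| ≤ (1 - (-1))/2^19 = 2/2^19
|error| ≤ 0.0000038147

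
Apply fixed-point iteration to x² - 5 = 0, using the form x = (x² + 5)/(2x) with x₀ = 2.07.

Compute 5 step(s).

Equation: x² - 5 = 0
Fixed-point form: x = (x² + 5)/(2x)
x₀ = 2.07

x_1 = g(2.070000) = 2.242729
x_2 = g(2.242729) = 2.236078
x_3 = g(2.236078) = 2.236068
x_4 = g(2.236068) = 2.236068
x_5 = g(2.236068) = 2.236068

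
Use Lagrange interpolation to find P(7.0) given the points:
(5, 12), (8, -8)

Lagrange interpolation formula:
P(x) = Σ yᵢ × Lᵢ(x)
where Lᵢ(x) = Π_{j≠i} (x - xⱼ)/(xᵢ - xⱼ)

L_0(7.0) = (7.0 - 8)/(5 - 8) = 0.333333
L_1(7.0) = (7.0 - 5)/(8 - 5) = 0.666667

P(7.0) = 12×L_0(7.0) + (-8)×L_1(7.0)
P(7.0) = -1.333333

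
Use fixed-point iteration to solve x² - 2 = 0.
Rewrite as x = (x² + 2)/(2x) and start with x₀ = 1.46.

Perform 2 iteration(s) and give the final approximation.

Equation: x² - 2 = 0
Fixed-point form: x = (x² + 2)/(2x)
x₀ = 1.46

x_1 = g(1.460000) = 1.414932
x_2 = g(1.414932) = 1.414214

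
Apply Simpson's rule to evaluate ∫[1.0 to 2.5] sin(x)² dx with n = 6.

f(x) = sin(x)²
a = 1.0, b = 2.5, n = 6
h = (b - a)/n = 0.250000

Simpson's rule: (h/3)[f(x₀) + 4f(x₁) + 2f(x₂) + ... + f(xₙ)]

x_0 = 1.0000, f(x_0) = 0.708073, coefficient = 1
x_1 = 1.2500, f(x_1) = 0.900572, coefficient = 4
x_2 = 1.5000, f(x_2) = 0.994996, coefficient = 2
x_3 = 1.7500, f(x_3) = 0.968228, coefficient = 4
x_4 = 2.0000, f(x_4) = 0.826822, coefficient = 2
x_5 = 2.2500, f(x_5) = 0.605398, coefficient = 4
x_6 = 2.5000, f(x_6) = 0.358169, coefficient = 1

I ≈ (0.250000/3) × 14.606671 = 1.217223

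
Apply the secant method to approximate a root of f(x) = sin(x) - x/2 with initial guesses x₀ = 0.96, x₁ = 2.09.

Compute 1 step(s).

f(x) = sin(x) - x/2
x₀ = 0.96, x₁ = 2.09

Secant formula: x_{n+1} = x_n - f(x_n)(x_n - x_{n-1})/(f(x_n) - f(x_{n-1}))

Iteration 1:
  f(0.960000) = 0.339192
  f(2.090000) = -0.176785
  x_2 = 2.090000 - (-0.176785)×(2.090000 - 0.960000)/(-0.176785 - 0.339192)
       = 1.702836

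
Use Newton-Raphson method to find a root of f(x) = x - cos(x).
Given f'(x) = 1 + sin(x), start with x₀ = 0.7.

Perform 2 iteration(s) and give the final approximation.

f(x) = x - cos(x)
f'(x) = 1 + sin(x)
x₀ = 0.7

Newton-Raphson formula: x_{n+1} = x_n - f(x_n)/f'(x_n)

Iteration 1:
  f(0.700000) = -0.064842
  f'(0.700000) = 1.644218
  x_1 = 0.700000 - (-0.064842)/1.644218 = 0.739436
Iteration 2:
  f(0.739436) = 0.000588
  f'(0.739436) = 1.673872
  x_2 = 0.739436 - 0.000588/1.673872 = 0.739085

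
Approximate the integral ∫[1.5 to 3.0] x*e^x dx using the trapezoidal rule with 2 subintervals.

f(x) = x*e^x
a = 1.5, b = 3.0, n = 2
h = (b - a)/n = 0.750000

Trapezoidal rule: (h/2)[f(x₀) + 2f(x₁) + 2f(x₂) + ... + f(xₙ)]

x_0 = 1.5000, f(x_0) = 6.722534, coefficient = 1
x_1 = 2.2500, f(x_1) = 21.347406, coefficient = 2
x_2 = 3.0000, f(x_2) = 60.256611, coefficient = 1

I ≈ (0.750000/2) × 109.673956 = 41.127733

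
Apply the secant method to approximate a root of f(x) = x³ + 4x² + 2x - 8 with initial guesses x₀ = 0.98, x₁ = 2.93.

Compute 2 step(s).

f(x) = x³ + 4x² + 2x - 8
x₀ = 0.98, x₁ = 2.93

Secant formula: x_{n+1} = x_n - f(x_n)(x_n - x_{n-1})/(f(x_n) - f(x_{n-1}))

Iteration 1:
  f(0.980000) = -1.257208
  f(2.930000) = 57.353357
  x_2 = 2.930000 - 57.353357×(2.930000 - 0.980000)/(57.353357 - (-1.257208))
       = 1.021828
Iteration 2:
  f(2.930000) = 57.353357
  f(1.021828) = -0.712892
  x_3 = 1.021828 - (-0.712892)×(1.021828 - 2.930000)/(-0.712892 - 57.353357)
       = 1.045255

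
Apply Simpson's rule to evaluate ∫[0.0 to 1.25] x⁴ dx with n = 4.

f(x) = x⁴
a = 0.0, b = 1.25, n = 4
h = (b - a)/n = 0.312500

Simpson's rule: (h/3)[f(x₀) + 4f(x₁) + 2f(x₂) + ... + f(xₙ)]

x_0 = 0.0000, f(x_0) = 0.000000, coefficient = 1
x_1 = 0.3125, f(x_1) = 0.009537, coefficient = 4
x_2 = 0.6250, f(x_2) = 0.152588, coefficient = 2
x_3 = 0.9375, f(x_3) = 0.772476, coefficient = 4
x_4 = 1.2500, f(x_4) = 2.441406, coefficient = 1

I ≈ (0.312500/3) × 5.874634 = 0.611941
Exact value: 0.610352
Error: 0.001589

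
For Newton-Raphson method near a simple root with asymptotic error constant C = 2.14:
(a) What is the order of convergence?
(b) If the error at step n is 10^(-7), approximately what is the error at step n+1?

(a) Newton-Raphson has quadratic (order 2) convergence near simple roots.
    This means |e_{n+1}| ≈ C|e_n|².

(b) With |e_n| = 10^(-7) and C = 2.14:
    |e_{n+1}| ≈ 2.14 × (10^(-7))² = 2.14 × 10^(-14)

(a) 2 (quadratic); (b) |e_{n+1}| ≈ 2.140e-14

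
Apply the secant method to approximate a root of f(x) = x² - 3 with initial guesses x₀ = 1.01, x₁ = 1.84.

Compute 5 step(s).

f(x) = x² - 3
x₀ = 1.01, x₁ = 1.84

Secant formula: x_{n+1} = x_n - f(x_n)(x_n - x_{n-1})/(f(x_n) - f(x_{n-1}))

Iteration 1:
  f(1.010000) = -1.979900
  f(1.840000) = 0.385600
  x_2 = 1.840000 - 0.385600×(1.840000 - 1.010000)/(0.385600 - (-1.979900))
       = 1.704702
Iteration 2:
  f(1.840000) = 0.385600
  f(1.704702) = -0.093992
  x_3 = 1.704702 - (-0.093992)×(1.704702 - 1.840000)/(-0.093992 - 0.385600)
       = 1.731218
Iteration 3:
  f(1.704702) = -0.093992
  f(1.731218) = -0.002884
  x_4 = 1.731218 - (-0.002884)×(1.731218 - 1.704702)/(-0.002884 - (-0.093992))
       = 1.732057
Iteration 4:
  f(1.731218) = -0.002884
  f(1.732057) = 0.000023
  x_5 = 1.732057 - 0.000023×(1.732057 - 1.731218)/(0.000023 - (-0.002884))
       = 1.732051
Iteration 5:
  f(1.732057) = 0.000023
  f(1.732051) = 0.000000
  x_6 = 1.732051 - 0.000000×(1.732051 - 1.732057)/(0.000000 - 0.000023)
       = 1.732051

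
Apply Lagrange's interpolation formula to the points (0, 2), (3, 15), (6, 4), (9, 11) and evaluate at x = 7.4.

Lagrange interpolation formula:
P(x) = Σ yᵢ × Lᵢ(x)
where Lᵢ(x) = Π_{j≠i} (x - xⱼ)/(xᵢ - xⱼ)

L_0(7.4) = (7.4 - 3)/(0 - 3) × (7.4 - 6)/(0 - 6) × (7.4 - 9)/(0 - 9) = 0.060840
L_1(7.4) = (7.4 - 0)/(3 - 0) × (7.4 - 6)/(3 - 6) × (7.4 - 9)/(3 - 9) = -0.306963
L_2(7.4) = (7.4 - 0)/(6 - 0) × (7.4 - 3)/(6 - 3) × (7.4 - 9)/(6 - 9) = 0.964741
L_3(7.4) = (7.4 - 0)/(9 - 0) × (7.4 - 3)/(9 - 3) × (7.4 - 6)/(9 - 6) = 0.281383

P(7.4) = 2×L_0(7.4) + 15×L_1(7.4) + 4×L_2(7.4) + 11×L_3(7.4)
P(7.4) = 2.471407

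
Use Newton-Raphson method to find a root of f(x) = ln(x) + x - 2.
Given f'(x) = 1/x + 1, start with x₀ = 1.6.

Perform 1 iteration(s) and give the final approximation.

f(x) = ln(x) + x - 2
f'(x) = 1/x + 1
x₀ = 1.6

Newton-Raphson formula: x_{n+1} = x_n - f(x_n)/f'(x_n)

Iteration 1:
  f(1.600000) = 0.070004
  f'(1.600000) = 1.625000
  x_1 = 1.600000 - 0.070004/1.625000 = 1.556921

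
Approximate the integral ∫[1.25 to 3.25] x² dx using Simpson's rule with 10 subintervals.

f(x) = x²
a = 1.25, b = 3.25, n = 10
h = (b - a)/n = 0.200000

Simpson's rule: (h/3)[f(x₀) + 4f(x₁) + 2f(x₂) + ... + f(xₙ)]

x_0 = 1.2500, f(x_0) = 1.562500, coefficient = 1
x_1 = 1.4500, f(x_1) = 2.102500, coefficient = 4
x_2 = 1.6500, f(x_2) = 2.722500, coefficient = 2
x_3 = 1.8500, f(x_3) = 3.422500, coefficient = 4
x_4 = 2.0500, f(x_4) = 4.202500, coefficient = 2
x_5 = 2.2500, f(x_5) = 5.062500, coefficient = 4
x_6 = 2.4500, f(x_6) = 6.002500, coefficient = 2
x_7 = 2.6500, f(x_7) = 7.022500, coefficient = 4
x_8 = 2.8500, f(x_8) = 8.122500, coefficient = 2
x_9 = 3.0500, f(x_9) = 9.302500, coefficient = 4
x_10 = 3.2500, f(x_10) = 10.562500, coefficient = 1

I ≈ (0.200000/3) × 161.875000 = 10.791667
Exact value: 10.791667
Error: 0.000000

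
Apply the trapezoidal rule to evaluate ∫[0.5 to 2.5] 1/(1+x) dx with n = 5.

f(x) = 1/(1+x)
a = 0.5, b = 2.5, n = 5
h = (b - a)/n = 0.400000

Trapezoidal rule: (h/2)[f(x₀) + 2f(x₁) + 2f(x₂) + ... + f(xₙ)]

x_0 = 0.5000, f(x_0) = 0.666667, coefficient = 1
x_1 = 0.9000, f(x_1) = 0.526316, coefficient = 2
x_2 = 1.3000, f(x_2) = 0.434783, coefficient = 2
x_3 = 1.7000, f(x_3) = 0.370370, coefficient = 2
x_4 = 2.1000, f(x_4) = 0.322581, coefficient = 2
x_5 = 2.5000, f(x_5) = 0.285714, coefficient = 1

I ≈ (0.400000/2) × 4.260480 = 0.852096
Exact value: 0.847298
Error: 0.004798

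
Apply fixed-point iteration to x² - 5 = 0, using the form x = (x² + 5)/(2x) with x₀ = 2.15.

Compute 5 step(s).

Equation: x² - 5 = 0
Fixed-point form: x = (x² + 5)/(2x)
x₀ = 2.15

x_1 = g(2.150000) = 2.237791
x_2 = g(2.237791) = 2.236069
x_3 = g(2.236069) = 2.236068
x_4 = g(2.236068) = 2.236068
x_5 = g(2.236068) = 2.236068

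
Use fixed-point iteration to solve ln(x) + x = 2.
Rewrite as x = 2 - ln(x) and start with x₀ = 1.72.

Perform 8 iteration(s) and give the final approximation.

Equation: ln(x) + x = 2
Fixed-point form: x = 2 - ln(x)
x₀ = 1.72

x_1 = g(1.720000) = 1.457676
x_2 = g(1.457676) = 1.623157
x_3 = g(1.623157) = 1.515627
x_4 = g(1.515627) = 1.584171
x_5 = g(1.584171) = 1.539939
x_6 = g(1.539939) = 1.568257
x_7 = g(1.568257) = 1.550035
x_8 = g(1.550035) = 1.561722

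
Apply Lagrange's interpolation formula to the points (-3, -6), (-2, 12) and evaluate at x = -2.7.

Lagrange interpolation formula:
P(x) = Σ yᵢ × Lᵢ(x)
where Lᵢ(x) = Π_{j≠i} (x - xⱼ)/(xᵢ - xⱼ)

L_0(-2.7) = (-2.7 - (-2))/(-3 - (-2)) = 0.700000
L_1(-2.7) = (-2.7 - (-3))/(-2 - (-3)) = 0.300000

P(-2.7) = (-6)×L_0(-2.7) + 12×L_1(-2.7)
P(-2.7) = -0.600000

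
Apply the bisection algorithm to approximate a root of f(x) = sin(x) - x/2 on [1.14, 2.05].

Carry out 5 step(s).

f(x) = sin(x) - x/2
Initial interval: [1.14, 2.05]

Iteration 1:
  c_1 = (1.140000 + 2.050000)/2 = 1.595000
  f(c_1) = f(1.595000) = 0.202207
  f(a) × f(c) ≥ 0, new interval: [1.595000, 2.050000]
Iteration 2:
  c_2 = (1.595000 + 2.050000)/2 = 1.822500
  f(c_2) = f(1.822500) = 0.057240
  f(a) × f(c) ≥ 0, new interval: [1.822500, 2.050000]
Iteration 3:
  c_3 = (1.822500 + 2.050000)/2 = 1.936250
  f(c_3) = f(1.936250) = -0.034163
  f(a) × f(c) < 0, new interval: [1.822500, 1.936250]
Iteration 4:
  c_4 = (1.822500 + 1.936250)/2 = 1.879375
  f(c_4) = f(1.879375) = 0.013079
  f(a) × f(c) ≥ 0, new interval: [1.879375, 1.936250]
Iteration 5:
  c_5 = (1.879375 + 1.936250)/2 = 1.907812
  f(c_5) = f(1.907812) = -0.010161
  f(a) × f(c) < 0, new interval: [1.879375, 1.907812]

After 5 iteration(s), the approximation is c_5 = 1.907812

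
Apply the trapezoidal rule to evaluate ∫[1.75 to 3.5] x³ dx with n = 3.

f(x) = x³
a = 1.75, b = 3.5, n = 3
h = (b - a)/n = 0.583333

Trapezoidal rule: (h/2)[f(x₀) + 2f(x₁) + 2f(x₂) + ... + f(xₙ)]

x_0 = 1.7500, f(x_0) = 5.359375, coefficient = 1
x_1 = 2.3333, f(x_1) = 12.703704, coefficient = 2
x_2 = 2.9167, f(x_2) = 24.811921, coefficient = 2
x_3 = 3.5000, f(x_3) = 42.875000, coefficient = 1

I ≈ (0.583333/2) × 123.265625 = 35.952474
Exact value: 35.170898
Error: 0.781576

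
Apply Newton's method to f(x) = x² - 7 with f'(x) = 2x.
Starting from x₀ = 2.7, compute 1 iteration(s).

f(x) = x² - 7
f'(x) = 2x
x₀ = 2.7

Newton-Raphson formula: x_{n+1} = x_n - f(x_n)/f'(x_n)

Iteration 1:
  f(2.700000) = 0.290000
  f'(2.700000) = 5.400000
  x_1 = 2.700000 - 0.290000/5.400000 = 2.646296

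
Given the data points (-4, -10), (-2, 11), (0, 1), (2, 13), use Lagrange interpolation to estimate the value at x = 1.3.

Lagrange interpolation formula:
P(x) = Σ yᵢ × Lᵢ(x)
where Lᵢ(x) = Π_{j≠i} (x - xⱼ)/(xᵢ - xⱼ)

L_0(1.3) = (1.3 - (-2))/(-4 - (-2)) × (1.3 - 0)/(-4 - 0) × (1.3 - 2)/(-4 - 2) = 0.062562
L_1(1.3) = (1.3 - (-4))/(-2 - (-4)) × (1.3 - 0)/(-2 - 0) × (1.3 - 2)/(-2 - 2) = -0.301437
L_2(1.3) = (1.3 - (-4))/(0 - (-4)) × (1.3 - (-2))/(0 - (-2)) × (1.3 - 2)/(0 - 2) = 0.765187
L_3(1.3) = (1.3 - (-4))/(2 - (-4)) × (1.3 - (-2))/(2 - (-2)) × (1.3 - 0)/(2 - 0) = 0.473687

P(1.3) = (-10)×L_0(1.3) + 11×L_1(1.3) + 1×L_2(1.3) + 13×L_3(1.3)
P(1.3) = 2.981687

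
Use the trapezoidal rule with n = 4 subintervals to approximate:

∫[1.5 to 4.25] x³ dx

f(x) = x³
a = 1.5, b = 4.25, n = 4
h = (b - a)/n = 0.687500

Trapezoidal rule: (h/2)[f(x₀) + 2f(x₁) + 2f(x₂) + ... + f(xₙ)]

x_0 = 1.5000, f(x_0) = 3.375000, coefficient = 1
x_1 = 2.1875, f(x_1) = 10.467529, coefficient = 2
x_2 = 2.8750, f(x_2) = 23.763672, coefficient = 2
x_3 = 3.5625, f(x_3) = 45.213135, coefficient = 2
x_4 = 4.2500, f(x_4) = 76.765625, coefficient = 1

I ≈ (0.687500/2) × 239.029297 = 82.166321
Exact value: 80.297852
Error: 1.868469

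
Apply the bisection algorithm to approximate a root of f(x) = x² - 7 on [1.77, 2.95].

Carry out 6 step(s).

f(x) = x² - 7
Initial interval: [1.77, 2.95]

Iteration 1:
  c_1 = (1.770000 + 2.950000)/2 = 2.360000
  f(c_1) = f(2.360000) = -1.430400
  f(a) × f(c) ≥ 0, new interval: [2.360000, 2.950000]
Iteration 2:
  c_2 = (2.360000 + 2.950000)/2 = 2.655000
  f(c_2) = f(2.655000) = 0.049025
  f(a) × f(c) < 0, new interval: [2.360000, 2.655000]
Iteration 3:
  c_3 = (2.360000 + 2.655000)/2 = 2.507500
  f(c_3) = f(2.507500) = -0.712444
  f(a) × f(c) ≥ 0, new interval: [2.507500, 2.655000]
Iteration 4:
  c_4 = (2.507500 + 2.655000)/2 = 2.581250
  f(c_4) = f(2.581250) = -0.337148
  f(a) × f(c) ≥ 0, new interval: [2.581250, 2.655000]
Iteration 5:
  c_5 = (2.581250 + 2.655000)/2 = 2.618125
  f(c_5) = f(2.618125) = -0.145421
  f(a) × f(c) ≥ 0, new interval: [2.618125, 2.655000]
Iteration 6:
  c_6 = (2.618125 + 2.655000)/2 = 2.636563
  f(c_6) = f(2.636563) = -0.048538
  f(a) × f(c) ≥ 0, new interval: [2.636563, 2.655000]

After 6 iteration(s), the approximation is c_6 = 2.636563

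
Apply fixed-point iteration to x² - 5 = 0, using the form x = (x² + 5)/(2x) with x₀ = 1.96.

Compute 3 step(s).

Equation: x² - 5 = 0
Fixed-point form: x = (x² + 5)/(2x)
x₀ = 1.96

x_1 = g(1.960000) = 2.255510
x_2 = g(2.255510) = 2.236152
x_3 = g(2.236152) = 2.236068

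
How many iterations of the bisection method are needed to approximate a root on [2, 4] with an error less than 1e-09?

We need (b-a)/2^n ≤ 1e-09
(4 - 2)/2^n ≤ 1e-09
2/2^n ≤ 1e-09
2^n ≥ 2000000000
n ≥ log₂(2000000000) = 30.90
n ≥ 31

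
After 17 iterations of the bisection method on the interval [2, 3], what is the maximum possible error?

Bisection error bound: |error| ≤ (b-a)/2^n
|error| ≤ (3 - 2)/2^17 = 1/2^17
|error| ≤ 0.0000076294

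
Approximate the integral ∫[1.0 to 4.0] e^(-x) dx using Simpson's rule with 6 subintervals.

f(x) = e^(-x)
a = 1.0, b = 4.0, n = 6
h = (b - a)/n = 0.500000

Simpson's rule: (h/3)[f(x₀) + 4f(x₁) + 2f(x₂) + ... + f(xₙ)]

x_0 = 1.0000, f(x_0) = 0.367879, coefficient = 1
x_1 = 1.5000, f(x_1) = 0.223130, coefficient = 4
x_2 = 2.0000, f(x_2) = 0.135335, coefficient = 2
x_3 = 2.5000, f(x_3) = 0.082085, coefficient = 4
x_4 = 3.0000, f(x_4) = 0.049787, coefficient = 2
x_5 = 3.5000, f(x_5) = 0.030197, coefficient = 4
x_6 = 4.0000, f(x_6) = 0.018316, coefficient = 1

I ≈ (0.500000/3) × 2.098090 = 0.349682
Exact value: 0.349564
Error: 0.000118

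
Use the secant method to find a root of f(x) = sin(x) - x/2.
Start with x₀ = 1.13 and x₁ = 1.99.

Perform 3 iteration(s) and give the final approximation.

f(x) = sin(x) - x/2
x₀ = 1.13, x₁ = 1.99

Secant formula: x_{n+1} = x_n - f(x_n)(x_n - x_{n-1})/(f(x_n) - f(x_{n-1}))

Iteration 1:
  f(1.130000) = 0.339412
  f(1.990000) = -0.081587
  x_2 = 1.990000 - (-0.081587)×(1.990000 - 1.130000)/(-0.081587 - 0.339412)
       = 1.823338
Iteration 2:
  f(1.990000) = -0.081587
  f(1.823338) = 0.056611
  x_3 = 1.823338 - 0.056611×(1.823338 - 1.990000)/(0.056611 - (-0.081587))
       = 1.891609
Iteration 3:
  f(1.823338) = 0.056611
  f(1.891609) = 0.003175
  x_4 = 1.891609 - 0.003175×(1.891609 - 1.823338)/(0.003175 - 0.056611)
       = 1.895665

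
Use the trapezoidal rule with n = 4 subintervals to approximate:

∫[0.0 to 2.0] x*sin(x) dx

f(x) = x*sin(x)
a = 0.0, b = 2.0, n = 4
h = (b - a)/n = 0.500000

Trapezoidal rule: (h/2)[f(x₀) + 2f(x₁) + 2f(x₂) + ... + f(xₙ)]

x_0 = 0.0000, f(x_0) = 0.000000, coefficient = 1
x_1 = 0.5000, f(x_1) = 0.239713, coefficient = 2
x_2 = 1.0000, f(x_2) = 0.841471, coefficient = 2
x_3 = 1.5000, f(x_3) = 1.496242, coefficient = 2
x_4 = 2.0000, f(x_4) = 1.818595, coefficient = 1

I ≈ (0.500000/2) × 6.973447 = 1.743362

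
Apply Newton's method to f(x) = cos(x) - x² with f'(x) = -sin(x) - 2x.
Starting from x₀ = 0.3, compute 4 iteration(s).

f(x) = cos(x) - x²
f'(x) = -sin(x) - 2x
x₀ = 0.3

Newton-Raphson formula: x_{n+1} = x_n - f(x_n)/f'(x_n)

Iteration 1:
  f(0.300000) = 0.865336
  f'(0.300000) = -0.895520
  x_1 = 0.300000 - 0.865336/(-0.895520) = 1.266295
Iteration 2:
  f(1.266295) = -1.303685
  f'(1.266295) = -3.486586
  x_2 = 1.266295 - (-1.303685)/(-3.486586) = 0.892380
Iteration 3:
  f(0.892380) = -0.168782
  f'(0.892380) = -2.563329
  x_3 = 0.892380 - (-0.168782)/(-2.563329) = 0.826535
Iteration 4:
  f(0.826535) = -0.005733
  f'(0.826535) = -2.388660
  x_4 = 0.826535 - (-0.005733)/(-2.388660) = 0.824136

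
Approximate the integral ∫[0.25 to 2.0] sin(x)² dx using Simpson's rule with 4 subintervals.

f(x) = sin(x)²
a = 0.25, b = 2.0, n = 4
h = (b - a)/n = 0.437500

Simpson's rule: (h/3)[f(x₀) + 4f(x₁) + 2f(x₂) + ... + f(xₙ)]

x_0 = 0.2500, f(x_0) = 0.061209, coefficient = 1
x_1 = 0.6875, f(x_1) = 0.402726, coefficient = 4
x_2 = 1.1250, f(x_2) = 0.814087, coefficient = 2
x_3 = 1.5625, f(x_3) = 0.999931, coefficient = 4
x_4 = 2.0000, f(x_4) = 0.826822, coefficient = 1

I ≈ (0.437500/3) × 8.126833 = 1.185163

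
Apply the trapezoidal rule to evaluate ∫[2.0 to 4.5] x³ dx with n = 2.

f(x) = x³
a = 2.0, b = 4.5, n = 2
h = (b - a)/n = 1.250000

Trapezoidal rule: (h/2)[f(x₀) + 2f(x₁) + 2f(x₂) + ... + f(xₙ)]

x_0 = 2.0000, f(x_0) = 8.000000, coefficient = 1
x_1 = 3.2500, f(x_1) = 34.328125, coefficient = 2
x_2 = 4.5000, f(x_2) = 91.125000, coefficient = 1

I ≈ (1.250000/2) × 167.781250 = 104.863281
Exact value: 98.515625
Error: 6.347656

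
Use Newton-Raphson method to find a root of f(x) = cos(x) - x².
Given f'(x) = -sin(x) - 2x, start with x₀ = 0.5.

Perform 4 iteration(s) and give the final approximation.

f(x) = cos(x) - x²
f'(x) = -sin(x) - 2x
x₀ = 0.5

Newton-Raphson formula: x_{n+1} = x_n - f(x_n)/f'(x_n)

Iteration 1:
  f(0.500000) = 0.627583
  f'(0.500000) = -1.479426
  x_1 = 0.500000 - 0.627583/(-1.479426) = 0.924207
Iteration 2:
  f(0.924207) = -0.251691
  f'(0.924207) = -2.646557
  x_2 = 0.924207 - (-0.251691)/(-2.646557) = 0.829106
Iteration 3:
  f(0.829106) = -0.011881
  f'(0.829106) = -2.395539
  x_3 = 0.829106 - (-0.011881)/(-2.395539) = 0.824146
Iteration 4:
  f(0.824146) = -0.000033
  f'(0.824146) = -2.382260
  x_4 = 0.824146 - (-0.000033)/(-2.382260) = 0.824132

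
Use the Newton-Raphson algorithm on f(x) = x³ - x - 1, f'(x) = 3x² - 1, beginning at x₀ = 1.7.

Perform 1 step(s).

f(x) = x³ - x - 1
f'(x) = 3x² - 1
x₀ = 1.7

Newton-Raphson formula: x_{n+1} = x_n - f(x_n)/f'(x_n)

Iteration 1:
  f(1.700000) = 2.213000
  f'(1.700000) = 7.670000
  x_1 = 1.700000 - 2.213000/7.670000 = 1.411473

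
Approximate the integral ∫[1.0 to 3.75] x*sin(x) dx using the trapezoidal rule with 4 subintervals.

f(x) = x*sin(x)
a = 1.0, b = 3.75, n = 4
h = (b - a)/n = 0.687500

Trapezoidal rule: (h/2)[f(x₀) + 2f(x₁) + 2f(x₂) + ... + f(xₙ)]

x_0 = 1.0000, f(x_0) = 0.841471, coefficient = 1
x_1 = 1.6875, f(x_1) = 1.676021, coefficient = 2
x_2 = 2.3750, f(x_2) = 1.647502, coefficient = 2
x_3 = 3.0625, f(x_3) = 0.241969, coefficient = 2
x_4 = 3.7500, f(x_4) = -2.143355, coefficient = 1

I ≈ (0.687500/2) × 5.829100 = 2.003753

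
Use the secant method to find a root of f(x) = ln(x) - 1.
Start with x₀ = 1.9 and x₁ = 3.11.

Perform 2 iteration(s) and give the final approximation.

f(x) = ln(x) - 1
x₀ = 1.9, x₁ = 3.11

Secant formula: x_{n+1} = x_n - f(x_n)(x_n - x_{n-1})/(f(x_n) - f(x_{n-1}))

Iteration 1:
  f(1.900000) = -0.358146
  f(3.110000) = 0.134623
  x_2 = 3.110000 - 0.134623×(3.110000 - 1.900000)/(0.134623 - (-0.358146))
       = 2.779432
Iteration 2:
  f(3.110000) = 0.134623
  f(2.779432) = 0.022247
  x_3 = 2.779432 - 0.022247×(2.779432 - 3.110000)/(0.022247 - 0.134623)
       = 2.713991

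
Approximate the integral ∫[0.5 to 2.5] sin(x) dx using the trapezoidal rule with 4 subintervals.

f(x) = sin(x)
a = 0.5, b = 2.5, n = 4
h = (b - a)/n = 0.500000

Trapezoidal rule: (h/2)[f(x₀) + 2f(x₁) + 2f(x₂) + ... + f(xₙ)]

x_0 = 0.5000, f(x_0) = 0.479426, coefficient = 1
x_1 = 1.0000, f(x_1) = 0.841471, coefficient = 2
x_2 = 1.5000, f(x_2) = 0.997495, coefficient = 2
x_3 = 2.0000, f(x_3) = 0.909297, coefficient = 2
x_4 = 2.5000, f(x_4) = 0.598472, coefficient = 1

I ≈ (0.500000/2) × 6.574424 = 1.643606
Exact value: 1.678726
Error: 0.035120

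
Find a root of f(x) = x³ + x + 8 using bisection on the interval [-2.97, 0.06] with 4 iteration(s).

f(x) = x³ + x + 8
Initial interval: [-2.97, 0.06]

Iteration 1:
  c_1 = (-2.970000 + 0.060000)/2 = -1.455000
  f(c_1) = f(-1.455000) = 3.464729
  f(a) × f(c) < 0, new interval: [-2.970000, -1.455000]
Iteration 2:
  c_2 = (-2.970000 + (-1.455000))/2 = -2.212500
  f(c_2) = f(-2.212500) = -5.043033
  f(a) × f(c) ≥ 0, new interval: [-2.212500, -1.455000]
Iteration 3:
  c_3 = (-2.212500 + (-1.455000))/2 = -1.833750
  f(c_3) = f(-1.833750) = 0.000011
  f(a) × f(c) < 0, new interval: [-2.212500, -1.833750]
Iteration 4:
  c_4 = (-2.212500 + (-1.833750))/2 = -2.023125
  f(c_4) = f(-2.023125) = -2.303846
  f(a) × f(c) ≥ 0, new interval: [-2.023125, -1.833750]

After 4 iteration(s), the approximation is c_4 = -2.023125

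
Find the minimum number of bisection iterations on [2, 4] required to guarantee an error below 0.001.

We need (b-a)/2^n ≤ 0.001
(4 - 2)/2^n ≤ 0.001
2/2^n ≤ 0.001
2^n ≥ 2000
n ≥ log₂(2000) = 10.97
n ≥ 11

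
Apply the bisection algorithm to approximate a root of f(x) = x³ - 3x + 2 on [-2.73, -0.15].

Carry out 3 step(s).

f(x) = x³ - 3x + 2
Initial interval: [-2.73, -0.15]

Iteration 1:
  c_1 = (-2.730000 + (-0.150000))/2 = -1.440000
  f(c_1) = f(-1.440000) = 3.334016
  f(a) × f(c) < 0, new interval: [-2.730000, -1.440000]
Iteration 2:
  c_2 = (-2.730000 + (-1.440000))/2 = -2.085000
  f(c_2) = f(-2.085000) = -0.808964
  f(a) × f(c) ≥ 0, new interval: [-2.085000, -1.440000]
Iteration 3:
  c_3 = (-2.085000 + (-1.440000))/2 = -1.762500
  f(c_3) = f(-1.762500) = 1.812459
  f(a) × f(c) < 0, new interval: [-2.085000, -1.762500]

After 3 iteration(s), the approximation is c_3 = -1.762500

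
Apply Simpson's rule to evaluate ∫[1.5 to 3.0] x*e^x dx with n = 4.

f(x) = x*e^x
a = 1.5, b = 3.0, n = 4
h = (b - a)/n = 0.375000

Simpson's rule: (h/3)[f(x₀) + 4f(x₁) + 2f(x₂) + ... + f(xₙ)]

x_0 = 1.5000, f(x_0) = 6.722534, coefficient = 1
x_1 = 1.8750, f(x_1) = 12.226536, coefficient = 4
x_2 = 2.2500, f(x_2) = 21.347406, coefficient = 2
x_3 = 2.6250, f(x_3) = 36.237007, coefficient = 4
x_4 = 3.0000, f(x_4) = 60.256611, coefficient = 1

I ≈ (0.375000/3) × 303.528128 = 37.941016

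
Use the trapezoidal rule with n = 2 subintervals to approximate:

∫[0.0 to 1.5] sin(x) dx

f(x) = sin(x)
a = 0.0, b = 1.5, n = 2
h = (b - a)/n = 0.750000

Trapezoidal rule: (h/2)[f(x₀) + 2f(x₁) + 2f(x₂) + ... + f(xₙ)]

x_0 = 0.0000, f(x_0) = 0.000000, coefficient = 1
x_1 = 0.7500, f(x_1) = 0.681639, coefficient = 2
x_2 = 1.5000, f(x_2) = 0.997495, coefficient = 1

I ≈ (0.750000/2) × 2.360773 = 0.885290
Exact value: 0.929263
Error: 0.043973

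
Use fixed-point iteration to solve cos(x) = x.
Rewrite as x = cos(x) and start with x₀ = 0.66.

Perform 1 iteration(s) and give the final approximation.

Equation: cos(x) = x
Fixed-point form: x = cos(x)
x₀ = 0.66

x_1 = g(0.660000) = 0.789992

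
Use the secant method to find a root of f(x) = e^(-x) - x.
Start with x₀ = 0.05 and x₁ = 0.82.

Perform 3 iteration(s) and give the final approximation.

f(x) = e^(-x) - x
x₀ = 0.05, x₁ = 0.82

Secant formula: x_{n+1} = x_n - f(x_n)(x_n - x_{n-1})/(f(x_n) - f(x_{n-1}))

Iteration 1:
  f(0.050000) = 0.901229
  f(0.820000) = -0.379568
  x_2 = 0.820000 - (-0.379568)×(0.820000 - 0.050000)/(-0.379568 - 0.901229)
       = 0.591808
Iteration 2:
  f(0.820000) = -0.379568
  f(0.591808) = -0.038482
  x_3 = 0.591808 - (-0.038482)×(0.591808 - 0.820000)/(-0.038482 - (-0.379568))
       = 0.566063
Iteration 3:
  f(0.591808) = -0.038482
  f(0.566063) = 0.001693
  x_4 = 0.566063 - 0.001693×(0.566063 - 0.591808)/(0.001693 - (-0.038482))
       = 0.567148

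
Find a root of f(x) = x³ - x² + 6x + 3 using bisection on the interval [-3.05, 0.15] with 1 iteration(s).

f(x) = x³ - x² + 6x + 3
Initial interval: [-3.05, 0.15]

Iteration 1:
  c_1 = (-3.050000 + 0.150000)/2 = -1.450000
  f(c_1) = f(-1.450000) = -10.851125
  f(a) × f(c) ≥ 0, new interval: [-1.450000, 0.150000]

After 1 iteration(s), the approximation is c_1 = -1.450000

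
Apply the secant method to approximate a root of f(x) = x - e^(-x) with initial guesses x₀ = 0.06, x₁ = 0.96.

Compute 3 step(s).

f(x) = x - e^(-x)
x₀ = 0.06, x₁ = 0.96

Secant formula: x_{n+1} = x_n - f(x_n)(x_n - x_{n-1})/(f(x_n) - f(x_{n-1}))

Iteration 1:
  f(0.060000) = -0.881765
  f(0.960000) = 0.577107
  x_2 = 0.960000 - 0.577107×(0.960000 - 0.060000)/(0.577107 - (-0.881765))
       = 0.603974
Iteration 2:
  f(0.960000) = 0.577107
  f(0.603974) = 0.057339
  x_3 = 0.603974 - 0.057339×(0.603974 - 0.960000)/(0.057339 - 0.577107)
       = 0.564698
Iteration 3:
  f(0.603974) = 0.057339
  f(0.564698) = -0.003833
  x_4 = 0.564698 - (-0.003833)×(0.564698 - 0.603974)/(-0.003833 - 0.057339)
       = 0.567159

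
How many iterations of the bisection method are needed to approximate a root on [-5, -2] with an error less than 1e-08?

We need (b-a)/2^n ≤ 1e-08
(-2 - (-5))/2^n ≤ 1e-08
3/2^n ≤ 1e-08
2^n ≥ 300000000
n ≥ log₂(300000000) = 28.16
n ≥ 29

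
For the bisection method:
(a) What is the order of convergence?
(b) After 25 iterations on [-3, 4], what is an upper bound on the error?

(a) Bisection has linear (order 1) convergence; the error is halved each step.

(b) Error bound = (b-a)/2^n = (4 - (-3))/2^{25}
    = 7/2^{25}

(a) 1 (linear); (b) error ≤ 2.09e-07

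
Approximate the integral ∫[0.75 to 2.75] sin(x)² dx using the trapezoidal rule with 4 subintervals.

f(x) = sin(x)²
a = 0.75, b = 2.75, n = 4
h = (b - a)/n = 0.500000

Trapezoidal rule: (h/2)[f(x₀) + 2f(x₁) + 2f(x₂) + ... + f(xₙ)]

x_0 = 0.7500, f(x_0) = 0.464631, coefficient = 1
x_1 = 1.2500, f(x_1) = 0.900572, coefficient = 2
x_2 = 1.7500, f(x_2) = 0.968228, coefficient = 2
x_3 = 2.2500, f(x_3) = 0.605398, coefficient = 2
x_4 = 2.7500, f(x_4) = 0.145665, coefficient = 1

I ≈ (0.500000/2) × 5.558693 = 1.389673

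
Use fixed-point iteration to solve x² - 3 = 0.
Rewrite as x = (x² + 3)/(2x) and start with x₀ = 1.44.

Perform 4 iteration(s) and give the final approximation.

Equation: x² - 3 = 0
Fixed-point form: x = (x² + 3)/(2x)
x₀ = 1.44

x_1 = g(1.440000) = 1.761667
x_2 = g(1.761667) = 1.732300
x_3 = g(1.732300) = 1.732051
x_4 = g(1.732051) = 1.732051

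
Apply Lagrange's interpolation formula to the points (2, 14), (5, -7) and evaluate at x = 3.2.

Lagrange interpolation formula:
P(x) = Σ yᵢ × Lᵢ(x)
where Lᵢ(x) = Π_{j≠i} (x - xⱼ)/(xᵢ - xⱼ)

L_0(3.2) = (3.2 - 5)/(2 - 5) = 0.600000
L_1(3.2) = (3.2 - 2)/(5 - 2) = 0.400000

P(3.2) = 14×L_0(3.2) + (-7)×L_1(3.2)
P(3.2) = 5.600000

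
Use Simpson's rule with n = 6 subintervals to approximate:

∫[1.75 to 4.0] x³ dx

f(x) = x³
a = 1.75, b = 4.0, n = 6
h = (b - a)/n = 0.375000

Simpson's rule: (h/3)[f(x₀) + 4f(x₁) + 2f(x₂) + ... + f(xₙ)]

x_0 = 1.7500, f(x_0) = 5.359375, coefficient = 1
x_1 = 2.1250, f(x_1) = 9.595703, coefficient = 4
x_2 = 2.5000, f(x_2) = 15.625000, coefficient = 2
x_3 = 2.8750, f(x_3) = 23.763672, coefficient = 4
x_4 = 3.2500, f(x_4) = 34.328125, coefficient = 2
x_5 = 3.6250, f(x_5) = 47.634766, coefficient = 4
x_6 = 4.0000, f(x_6) = 64.000000, coefficient = 1

I ≈ (0.375000/3) × 493.242188 = 61.655273
Exact value: 61.655273
Error: 0.000000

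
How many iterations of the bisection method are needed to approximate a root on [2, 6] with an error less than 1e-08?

We need (b-a)/2^n ≤ 1e-08
(6 - 2)/2^n ≤ 1e-08
4/2^n ≤ 1e-08
2^n ≥ 400000000
n ≥ log₂(400000000) = 28.58
n ≥ 29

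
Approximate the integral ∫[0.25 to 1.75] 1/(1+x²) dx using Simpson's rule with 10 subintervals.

f(x) = 1/(1+x²)
a = 0.25, b = 1.75, n = 10
h = (b - a)/n = 0.150000

Simpson's rule: (h/3)[f(x₀) + 4f(x₁) + 2f(x₂) + ... + f(xₙ)]

x_0 = 0.2500, f(x_0) = 0.941176, coefficient = 1
x_1 = 0.4000, f(x_1) = 0.862069, coefficient = 4
x_2 = 0.5500, f(x_2) = 0.767754, coefficient = 2
x_3 = 0.7000, f(x_3) = 0.671141, coefficient = 4
x_4 = 0.8500, f(x_4) = 0.580552, coefficient = 2
x_5 = 1.0000, f(x_5) = 0.500000, coefficient = 4
x_6 = 1.1500, f(x_6) = 0.430571, coefficient = 2
x_7 = 1.3000, f(x_7) = 0.371747, coefficient = 4
x_8 = 1.4500, f(x_8) = 0.322321, coefficient = 2
x_9 = 1.6000, f(x_9) = 0.280899, coefficient = 4
x_10 = 1.7500, f(x_10) = 0.246154, coefficient = 1

I ≈ (0.150000/3) × 16.133148 = 0.806657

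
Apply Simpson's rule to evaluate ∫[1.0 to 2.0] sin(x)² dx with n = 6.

f(x) = sin(x)²
a = 1.0, b = 2.0, n = 6
h = (b - a)/n = 0.166667

Simpson's rule: (h/3)[f(x₀) + 4f(x₁) + 2f(x₂) + ... + f(xₙ)]

x_0 = 1.0000, f(x_0) = 0.708073, coefficient = 1
x_1 = 1.1667, f(x_1) = 0.845379, coefficient = 4
x_2 = 1.3333, f(x_2) = 0.944663, coefficient = 2
x_3 = 1.5000, f(x_3) = 0.994996, coefficient = 4
x_4 = 1.6667, f(x_4) = 0.990837, coefficient = 2
x_5 = 1.8333, f(x_5) = 0.932643, coefficient = 4
x_6 = 2.0000, f(x_6) = 0.826822, coefficient = 1

I ≈ (0.166667/3) × 16.497971 = 0.916554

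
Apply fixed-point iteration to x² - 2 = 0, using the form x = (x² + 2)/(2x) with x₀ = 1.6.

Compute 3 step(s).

Equation: x² - 2 = 0
Fixed-point form: x = (x² + 2)/(2x)
x₀ = 1.6

x_1 = g(1.600000) = 1.425000
x_2 = g(1.425000) = 1.414254
x_3 = g(1.414254) = 1.414214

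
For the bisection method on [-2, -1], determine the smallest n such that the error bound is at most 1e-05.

We need (b-a)/2^n ≤ 1e-05
(-1 - (-2))/2^n ≤ 1e-05
1/2^n ≤ 1e-05
2^n ≥ 100000
n ≥ log₂(100000) = 16.61
n ≥ 17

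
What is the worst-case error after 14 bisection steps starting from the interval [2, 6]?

Bisection error bound: |error| ≤ (b-a)/2^n
|error| ≤ (6 - 2)/2^14 = 4/2^14
|error| ≤ 0.0002441406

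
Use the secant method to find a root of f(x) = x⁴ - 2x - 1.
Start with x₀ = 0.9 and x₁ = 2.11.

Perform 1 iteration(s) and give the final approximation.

f(x) = x⁴ - 2x - 1
x₀ = 0.9, x₁ = 2.11

Secant formula: x_{n+1} = x_n - f(x_n)(x_n - x_{n-1})/(f(x_n) - f(x_{n-1}))

Iteration 1:
  f(0.900000) = -2.143900
  f(2.110000) = 14.601194
  x_2 = 2.110000 - 14.601194×(2.110000 - 0.900000)/(14.601194 - (-2.143900))
       = 1.054918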